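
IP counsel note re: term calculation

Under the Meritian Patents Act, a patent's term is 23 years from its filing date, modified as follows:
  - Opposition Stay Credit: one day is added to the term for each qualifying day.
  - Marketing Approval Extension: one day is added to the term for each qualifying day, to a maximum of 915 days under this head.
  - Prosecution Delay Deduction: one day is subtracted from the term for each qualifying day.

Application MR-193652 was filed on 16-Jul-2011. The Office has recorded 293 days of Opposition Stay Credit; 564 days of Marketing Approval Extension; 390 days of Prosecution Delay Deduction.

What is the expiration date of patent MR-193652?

2035-10-26

Base term: filing date + 23 years → 16 July 2034.
Opposition Stay Credit: +293 days → 5 May 2035.
Marketing Approval Extension: 564 days (within the 915-day cap) → +564 days → 19 November 2036.
Prosecution Delay Deduction: −390 days → 26 October 2035.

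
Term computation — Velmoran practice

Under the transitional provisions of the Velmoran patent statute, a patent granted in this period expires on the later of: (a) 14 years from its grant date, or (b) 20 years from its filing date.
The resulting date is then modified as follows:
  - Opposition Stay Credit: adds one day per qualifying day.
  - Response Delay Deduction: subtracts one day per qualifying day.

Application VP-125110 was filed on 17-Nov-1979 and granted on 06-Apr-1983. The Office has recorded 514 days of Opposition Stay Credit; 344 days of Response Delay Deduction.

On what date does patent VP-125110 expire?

(a) grant + 14 years → 6 April 1997.
(b) filing + 20 years → 17 November 1999.
Later of the two: 17 November 1999.
Opposition Stay Credit: +514 days → 14 April 2001.
Response Delay Deduction: −344 days → 5 May 2000.

May 5, 2000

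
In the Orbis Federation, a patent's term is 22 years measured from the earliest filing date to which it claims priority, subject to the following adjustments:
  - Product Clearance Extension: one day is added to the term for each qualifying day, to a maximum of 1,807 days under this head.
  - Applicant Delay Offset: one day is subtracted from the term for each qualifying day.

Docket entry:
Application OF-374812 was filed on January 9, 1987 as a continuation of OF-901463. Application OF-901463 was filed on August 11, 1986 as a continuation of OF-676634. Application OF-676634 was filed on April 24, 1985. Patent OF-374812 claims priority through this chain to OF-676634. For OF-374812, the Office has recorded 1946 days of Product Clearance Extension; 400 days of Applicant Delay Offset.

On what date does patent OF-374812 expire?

2011-03-01

Earliest priority filing: 24 April 1985.
Base term: 24 April 1985 + 22 years → 24 April 2007.
Product Clearance Extension: 1946 days claimed exceeds the 1807-day cap, so +1807 days → 4 April 2012.
Applicant Delay Offset: −400 days → 1 March 2011.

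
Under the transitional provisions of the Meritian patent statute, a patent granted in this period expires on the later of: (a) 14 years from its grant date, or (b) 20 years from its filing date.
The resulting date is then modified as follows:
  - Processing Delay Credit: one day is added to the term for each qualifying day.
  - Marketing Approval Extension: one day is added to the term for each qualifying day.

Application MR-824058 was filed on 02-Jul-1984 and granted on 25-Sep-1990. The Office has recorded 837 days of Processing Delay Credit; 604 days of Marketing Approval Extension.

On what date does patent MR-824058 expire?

(a) grant + 14 years → 25 September 2004.
(b) filing + 20 years → 2 July 2004.
Later of the two: 25 September 2004.
Processing Delay Credit: +837 days → 10 January 2007.
Marketing Approval Extension: +604 days → 5 September 2008.

2008-09-05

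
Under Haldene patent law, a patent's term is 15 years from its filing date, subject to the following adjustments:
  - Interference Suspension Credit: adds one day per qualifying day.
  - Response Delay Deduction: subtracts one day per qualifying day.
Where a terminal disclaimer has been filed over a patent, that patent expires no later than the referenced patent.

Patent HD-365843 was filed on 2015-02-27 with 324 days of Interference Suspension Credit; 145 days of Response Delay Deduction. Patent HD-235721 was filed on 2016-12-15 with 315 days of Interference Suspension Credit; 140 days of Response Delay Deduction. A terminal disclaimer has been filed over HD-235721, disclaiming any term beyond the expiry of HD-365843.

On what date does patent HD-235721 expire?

Natural term of HD-235721:
  Base: filing + 15 years → 15 December 2031.
  Interference Suspension Credit: +315 days → 25 October 2032.
  Response Delay Deduction: −140 days → 7 June 2032.
Expiry of referenced patent HD-365843:
  Base: filing + 15 years → 27 February 2030.
  Interference Suspension Credit: +324 days → 17 January 2031.
  Response Delay Deduction: −145 days → 25 August 2030.
Terminal disclaimer: HD-235721 expires on the earlier of 7 June 2032 and 25 August 2030.

August 25, 2030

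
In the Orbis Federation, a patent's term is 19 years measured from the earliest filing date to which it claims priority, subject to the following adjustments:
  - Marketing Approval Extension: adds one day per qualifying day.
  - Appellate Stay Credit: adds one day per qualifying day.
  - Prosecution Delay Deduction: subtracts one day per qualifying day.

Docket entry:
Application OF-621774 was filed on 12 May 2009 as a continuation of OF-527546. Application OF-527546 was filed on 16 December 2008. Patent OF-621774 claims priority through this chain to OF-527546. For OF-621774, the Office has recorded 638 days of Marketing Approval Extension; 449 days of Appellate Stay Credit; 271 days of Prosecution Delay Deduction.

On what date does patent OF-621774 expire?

March 11, 2030

Earliest priority filing: 16 December 2008.
Base term: 16 December 2008 + 19 years → 16 December 2027.
Marketing Approval Extension: +638 days → 14 September 2029.
Appellate Stay Credit: +449 days → 7 December 2030.
Prosecution Delay Deduction: −271 days → 11 March 2030.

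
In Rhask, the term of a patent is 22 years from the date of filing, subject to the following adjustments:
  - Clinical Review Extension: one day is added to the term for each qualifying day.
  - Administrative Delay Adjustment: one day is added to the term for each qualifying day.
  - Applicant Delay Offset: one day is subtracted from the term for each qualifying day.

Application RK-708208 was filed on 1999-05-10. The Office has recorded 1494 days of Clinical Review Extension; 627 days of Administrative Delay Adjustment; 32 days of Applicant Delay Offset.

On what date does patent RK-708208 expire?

Base term: filing date + 22 years → 10 May 2021.
Clinical Review Extension: +1494 days → 12 June 2025.
Administrative Delay Adjustment: +627 days → 1 March 2027.
Applicant Delay Offset: −32 days → 28 January 2027.

2027-01-28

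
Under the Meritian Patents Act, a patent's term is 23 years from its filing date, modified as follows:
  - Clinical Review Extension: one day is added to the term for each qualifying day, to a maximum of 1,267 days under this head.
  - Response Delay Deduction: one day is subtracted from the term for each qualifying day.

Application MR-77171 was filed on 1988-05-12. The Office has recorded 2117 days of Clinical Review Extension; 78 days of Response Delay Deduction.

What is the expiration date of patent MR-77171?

Base term: filing date + 23 years → 12 May 2011.
Clinical Review Extension: 2117 days claimed exceeds the 1267-day cap, so +1267 days → 30 October 2014.
Response Delay Deduction: −78 days → 13 August 2014.

2014-08-13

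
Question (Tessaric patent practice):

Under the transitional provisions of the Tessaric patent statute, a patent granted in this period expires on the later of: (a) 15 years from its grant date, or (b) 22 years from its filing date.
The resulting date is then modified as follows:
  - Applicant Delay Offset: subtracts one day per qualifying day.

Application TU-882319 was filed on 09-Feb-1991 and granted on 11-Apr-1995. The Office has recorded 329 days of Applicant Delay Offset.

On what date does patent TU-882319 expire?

2012-03-17

(a) grant + 15 years → 11 April 2010.
(b) filing + 22 years → 9 February 2013.
Later of the two: 9 February 2013.
Applicant Delay Offset: −329 days → 17 March 2012.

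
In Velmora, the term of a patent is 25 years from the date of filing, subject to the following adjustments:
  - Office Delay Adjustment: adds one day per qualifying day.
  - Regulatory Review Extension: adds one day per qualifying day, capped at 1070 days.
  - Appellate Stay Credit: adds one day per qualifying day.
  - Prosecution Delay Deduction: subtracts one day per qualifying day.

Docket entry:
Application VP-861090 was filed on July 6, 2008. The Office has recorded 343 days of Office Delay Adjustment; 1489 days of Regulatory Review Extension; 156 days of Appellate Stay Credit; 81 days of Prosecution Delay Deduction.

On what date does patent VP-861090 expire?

Base term: filing date + 25 years → 6 July 2033.
Office Delay Adjustment: +343 days → 14 June 2034.
Regulatory Review Extension: 1489 days claimed exceeds the 1070-day cap, so +1070 days → 19 May 2037.
Appellate Stay Credit: +156 days → 22 October 2037.
Prosecution Delay Deduction: −81 days → 2 August 2037.

2037-08-02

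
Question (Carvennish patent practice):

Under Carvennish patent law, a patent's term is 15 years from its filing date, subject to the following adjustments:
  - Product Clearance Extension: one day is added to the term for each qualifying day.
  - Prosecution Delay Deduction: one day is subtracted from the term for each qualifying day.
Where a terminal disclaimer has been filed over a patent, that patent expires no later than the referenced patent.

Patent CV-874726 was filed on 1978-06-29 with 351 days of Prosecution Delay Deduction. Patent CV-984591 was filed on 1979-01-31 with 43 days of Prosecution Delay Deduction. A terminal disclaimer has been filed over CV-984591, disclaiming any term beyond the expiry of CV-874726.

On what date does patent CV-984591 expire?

Natural term of CV-984591:
  Base: filing + 15 years → 31 January 1994.
  Prosecution Delay Deduction: −43 days → 19 December 1993.
Expiry of referenced patent CV-874726:
  Base: filing + 15 years → 29 June 1993.
  Prosecution Delay Deduction: −351 days → 13 July 1992.
Terminal disclaimer: CV-984591 expires on the earlier of 19 December 1993 and 13 July 1992.

1992-07-13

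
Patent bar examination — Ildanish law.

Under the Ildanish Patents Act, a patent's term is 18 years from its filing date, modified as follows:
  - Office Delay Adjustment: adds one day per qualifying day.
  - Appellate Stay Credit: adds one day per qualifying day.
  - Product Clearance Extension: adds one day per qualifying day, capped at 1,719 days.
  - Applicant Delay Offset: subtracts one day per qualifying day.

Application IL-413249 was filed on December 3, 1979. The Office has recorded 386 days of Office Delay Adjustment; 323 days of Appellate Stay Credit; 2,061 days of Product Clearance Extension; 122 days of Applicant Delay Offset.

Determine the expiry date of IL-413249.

Base term: filing date + 18 years → 3 December 1997.
Office Delay Adjustment: +386 days → 24 December 1998.
Appellate Stay Credit: +323 days → 12 November 1999.
Product Clearance Extension: 2061 days claimed exceeds the 1719-day cap, so +1719 days → 27 July 2004.
Applicant Delay Offset: −122 days → 27 March 2004.

2004-03-27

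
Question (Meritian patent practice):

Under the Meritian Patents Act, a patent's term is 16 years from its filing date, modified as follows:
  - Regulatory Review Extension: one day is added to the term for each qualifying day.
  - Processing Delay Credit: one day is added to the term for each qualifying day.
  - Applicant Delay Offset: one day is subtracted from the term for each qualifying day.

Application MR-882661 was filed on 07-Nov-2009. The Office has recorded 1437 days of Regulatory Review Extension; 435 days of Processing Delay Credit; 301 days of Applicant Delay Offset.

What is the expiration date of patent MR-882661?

2030-02-25

Base term: filing date + 16 years → 7 November 2025.
Regulatory Review Extension: +1437 days → 14 October 2029.
Processing Delay Credit: +435 days → 23 December 2030.
Applicant Delay Offset: −301 days → 25 February 2030.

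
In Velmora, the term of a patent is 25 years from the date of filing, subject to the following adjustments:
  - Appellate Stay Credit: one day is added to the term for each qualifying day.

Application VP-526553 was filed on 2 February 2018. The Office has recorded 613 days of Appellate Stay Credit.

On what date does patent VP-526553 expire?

October 7, 2044

Base term: filing date + 25 years → 2 February 2043.
Appellate Stay Credit: +613 days → 7 October 2044.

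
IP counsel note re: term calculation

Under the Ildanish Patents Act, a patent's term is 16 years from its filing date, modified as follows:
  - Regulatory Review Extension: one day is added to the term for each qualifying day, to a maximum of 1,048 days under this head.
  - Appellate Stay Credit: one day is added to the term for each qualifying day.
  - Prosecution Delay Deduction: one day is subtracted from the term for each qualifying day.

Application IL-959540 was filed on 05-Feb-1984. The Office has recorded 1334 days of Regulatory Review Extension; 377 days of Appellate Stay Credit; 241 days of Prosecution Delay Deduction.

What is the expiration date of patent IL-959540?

May 4, 2003

Base term: filing date + 16 years → 5 February 2000.
Regulatory Review Extension: 1334 days claimed exceeds the 1048-day cap, so +1048 days → 19 December 2002.
Appellate Stay Credit: +377 days → 31 December 2003.
Prosecution Delay Deduction: −241 days → 4 May 2003.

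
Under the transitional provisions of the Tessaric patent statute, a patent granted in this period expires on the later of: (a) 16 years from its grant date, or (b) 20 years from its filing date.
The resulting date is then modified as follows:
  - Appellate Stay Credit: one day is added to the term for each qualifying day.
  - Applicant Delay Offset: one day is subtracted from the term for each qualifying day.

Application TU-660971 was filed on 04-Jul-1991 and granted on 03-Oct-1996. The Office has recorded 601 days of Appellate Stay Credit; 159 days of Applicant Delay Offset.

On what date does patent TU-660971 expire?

(a) grant + 16 years → 3 October 2012.
(b) filing + 20 years → 4 July 2011.
Later of the two: 3 October 2012.
Appellate Stay Credit: +601 days → 27 May 2014.
Applicant Delay Offset: −159 days → 19 December 2013.

December 19, 2013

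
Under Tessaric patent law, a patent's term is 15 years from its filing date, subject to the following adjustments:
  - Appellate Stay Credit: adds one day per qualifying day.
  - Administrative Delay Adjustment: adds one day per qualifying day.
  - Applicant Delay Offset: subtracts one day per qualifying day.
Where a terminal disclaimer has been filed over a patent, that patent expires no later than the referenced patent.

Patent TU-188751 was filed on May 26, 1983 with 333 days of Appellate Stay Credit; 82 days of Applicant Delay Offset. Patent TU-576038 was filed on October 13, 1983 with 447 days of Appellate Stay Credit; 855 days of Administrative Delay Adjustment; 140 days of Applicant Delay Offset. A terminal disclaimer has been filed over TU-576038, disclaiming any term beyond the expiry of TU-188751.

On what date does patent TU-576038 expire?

February 1, 1999

Natural term of TU-576038:
  Base: filing + 15 years → 13 October 1998.
  Appellate Stay Credit: +447 days → 3 January 2000.
  Administrative Delay Adjustment: +855 days → 7 May 2002.
  Applicant Delay Offset: −140 days → 18 December 2001.
Expiry of referenced patent TU-188751:
  Base: filing + 15 years → 26 May 1998.
  Appellate Stay Credit: +333 days → 24 April 1999.
  Applicant Delay Offset: −82 days → 1 February 1999.
Terminal disclaimer: TU-576038 expires on the earlier of 18 December 2001 and 1 February 1999.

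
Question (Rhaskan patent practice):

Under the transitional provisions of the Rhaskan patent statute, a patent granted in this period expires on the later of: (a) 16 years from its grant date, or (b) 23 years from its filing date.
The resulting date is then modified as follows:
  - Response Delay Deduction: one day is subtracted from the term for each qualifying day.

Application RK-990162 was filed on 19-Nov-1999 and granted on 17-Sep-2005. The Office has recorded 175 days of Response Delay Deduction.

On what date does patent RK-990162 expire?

(a) grant + 16 years → 17 September 2021.
(b) filing + 23 years → 19 November 2022.
Later of the two: 19 November 2022.
Response Delay Deduction: −175 days → 28 May 2022.

May 28, 2022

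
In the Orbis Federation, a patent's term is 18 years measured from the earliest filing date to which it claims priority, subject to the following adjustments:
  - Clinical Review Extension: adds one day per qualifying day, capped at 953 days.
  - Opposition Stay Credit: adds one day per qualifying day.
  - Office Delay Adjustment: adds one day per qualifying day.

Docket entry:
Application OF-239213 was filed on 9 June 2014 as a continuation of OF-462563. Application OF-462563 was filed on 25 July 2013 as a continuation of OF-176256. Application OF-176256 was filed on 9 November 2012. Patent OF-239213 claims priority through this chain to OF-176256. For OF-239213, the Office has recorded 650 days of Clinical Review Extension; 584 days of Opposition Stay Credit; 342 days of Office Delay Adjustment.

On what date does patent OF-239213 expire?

March 4, 2035

Earliest priority filing: 9 November 2012.
Base term: 9 November 2012 + 18 years → 9 November 2030.
Clinical Review Extension: 650 days (within the 953-day cap) → +650 days → 20 August 2032.
Opposition Stay Credit: +584 days → 27 March 2034.
Office Delay Adjustment: +342 days → 4 March 2035.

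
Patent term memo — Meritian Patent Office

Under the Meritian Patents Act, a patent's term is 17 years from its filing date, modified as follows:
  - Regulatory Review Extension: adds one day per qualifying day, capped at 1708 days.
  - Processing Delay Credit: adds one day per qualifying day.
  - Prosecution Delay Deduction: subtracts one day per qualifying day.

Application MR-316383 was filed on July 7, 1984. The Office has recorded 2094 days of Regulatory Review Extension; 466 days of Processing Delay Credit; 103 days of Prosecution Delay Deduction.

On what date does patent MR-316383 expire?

March 9, 2007

Base term: filing date + 17 years → 7 July 2001.
Regulatory Review Extension: 2094 days claimed exceeds the 1708-day cap, so +1708 days → 11 March 2006.
Processing Delay Credit: +466 days → 20 June 2007.
Prosecution Delay Deduction: −103 days → 9 March 2007.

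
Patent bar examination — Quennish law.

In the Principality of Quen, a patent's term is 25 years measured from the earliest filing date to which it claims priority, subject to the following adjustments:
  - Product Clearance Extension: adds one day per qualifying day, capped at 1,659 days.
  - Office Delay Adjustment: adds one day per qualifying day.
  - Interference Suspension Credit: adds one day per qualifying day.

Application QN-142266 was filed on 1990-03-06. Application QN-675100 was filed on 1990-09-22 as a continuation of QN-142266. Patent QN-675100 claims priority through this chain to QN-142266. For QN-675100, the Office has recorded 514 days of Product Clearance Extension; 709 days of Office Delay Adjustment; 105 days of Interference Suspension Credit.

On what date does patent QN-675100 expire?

Earliest priority filing: 6 March 1990.
Base term: 6 March 1990 + 25 years → 6 March 2015.
Product Clearance Extension: 514 days (within the 1659-day cap) → +514 days → 1 August 2016.
Office Delay Adjustment: +709 days → 11 July 2018.
Interference Suspension Credit: +105 days → 24 October 2018.

2018-10-24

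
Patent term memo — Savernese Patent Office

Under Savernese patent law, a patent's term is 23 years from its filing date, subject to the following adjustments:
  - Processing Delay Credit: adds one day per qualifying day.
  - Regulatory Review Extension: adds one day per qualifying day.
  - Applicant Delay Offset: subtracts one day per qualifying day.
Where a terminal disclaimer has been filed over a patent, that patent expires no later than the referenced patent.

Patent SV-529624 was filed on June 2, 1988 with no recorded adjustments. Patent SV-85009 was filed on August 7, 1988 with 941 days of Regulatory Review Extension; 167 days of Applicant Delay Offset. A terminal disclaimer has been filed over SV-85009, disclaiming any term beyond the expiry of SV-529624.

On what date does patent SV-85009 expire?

Natural term of SV-85009:
  Base: filing + 23 years → 7 August 2011.
  Regulatory Review Extension: +941 days → 5 March 2014.
  Applicant Delay Offset: −167 days → 19 September 2013.
Expiry of referenced patent SV-529624:
  Base: filing + 23 years → 2 June 2011.
Terminal disclaimer: SV-85009 expires on the earlier of 19 September 2013 and 2 June 2011.

June 2, 2011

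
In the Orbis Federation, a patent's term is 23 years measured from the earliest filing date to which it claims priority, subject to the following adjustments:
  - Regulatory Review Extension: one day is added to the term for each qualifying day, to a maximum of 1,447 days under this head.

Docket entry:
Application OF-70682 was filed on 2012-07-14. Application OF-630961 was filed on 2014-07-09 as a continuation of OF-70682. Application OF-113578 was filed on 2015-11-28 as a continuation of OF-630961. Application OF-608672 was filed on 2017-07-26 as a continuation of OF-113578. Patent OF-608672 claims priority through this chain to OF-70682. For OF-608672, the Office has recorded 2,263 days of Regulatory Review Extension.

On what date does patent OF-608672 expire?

Earliest priority filing: 14 July 2012.
Base term: 14 July 2012 + 23 years → 14 July 2035.
Regulatory Review Extension: 2263 days claimed exceeds the 1447-day cap, so +1447 days → 30 June 2039.

2039-06-30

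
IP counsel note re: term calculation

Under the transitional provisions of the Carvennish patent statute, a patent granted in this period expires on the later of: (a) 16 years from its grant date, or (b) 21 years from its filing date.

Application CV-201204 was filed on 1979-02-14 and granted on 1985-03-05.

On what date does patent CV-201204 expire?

2001-03-05

(a) grant + 16 years → 5 March 2001.
(b) filing + 21 years → 14 February 2000.
Later of the two: 5 March 2001.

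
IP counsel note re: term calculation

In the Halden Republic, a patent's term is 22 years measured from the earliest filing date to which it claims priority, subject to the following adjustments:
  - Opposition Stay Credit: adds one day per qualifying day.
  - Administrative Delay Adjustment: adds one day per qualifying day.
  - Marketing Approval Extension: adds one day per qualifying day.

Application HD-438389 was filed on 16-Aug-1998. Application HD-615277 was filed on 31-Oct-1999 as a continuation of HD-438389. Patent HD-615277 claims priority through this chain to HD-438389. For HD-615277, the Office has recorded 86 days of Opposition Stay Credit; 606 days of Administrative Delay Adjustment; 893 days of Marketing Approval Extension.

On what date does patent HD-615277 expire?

December 18, 2024

Earliest priority filing: 16 August 1998.
Base term: 16 August 1998 + 22 years → 16 August 2020.
Opposition Stay Credit: +86 days → 10 November 2020.
Administrative Delay Adjustment: +606 days → 9 July 2022.
Marketing Approval Extension: +893 days → 18 December 2024.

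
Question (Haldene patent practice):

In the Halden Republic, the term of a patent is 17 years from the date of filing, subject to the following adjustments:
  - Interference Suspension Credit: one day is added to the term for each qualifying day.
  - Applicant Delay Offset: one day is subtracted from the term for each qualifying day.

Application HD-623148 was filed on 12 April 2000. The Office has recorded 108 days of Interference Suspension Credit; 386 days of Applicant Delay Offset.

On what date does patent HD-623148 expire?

2016-07-08

Base term: filing date + 17 years → 12 April 2017.
Interference Suspension Credit: +108 days → 29 July 2017.
Applicant Delay Offset: −386 days → 8 July 2016.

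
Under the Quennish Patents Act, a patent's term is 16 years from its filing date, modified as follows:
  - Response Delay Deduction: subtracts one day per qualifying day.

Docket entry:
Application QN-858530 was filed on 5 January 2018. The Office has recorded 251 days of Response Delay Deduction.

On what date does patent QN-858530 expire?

2033-04-29

Base term: filing date + 16 years → 5 January 2034.
Response Delay Deduction: −251 days → 29 April 2033.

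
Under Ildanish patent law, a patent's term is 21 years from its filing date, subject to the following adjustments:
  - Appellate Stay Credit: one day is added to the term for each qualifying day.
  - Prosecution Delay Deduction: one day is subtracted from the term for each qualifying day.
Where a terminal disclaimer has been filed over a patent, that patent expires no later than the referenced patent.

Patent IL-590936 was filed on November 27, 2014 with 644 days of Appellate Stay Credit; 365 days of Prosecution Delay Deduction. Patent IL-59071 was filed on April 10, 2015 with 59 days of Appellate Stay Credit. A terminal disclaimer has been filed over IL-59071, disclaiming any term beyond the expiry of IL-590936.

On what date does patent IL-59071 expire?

2036-06-08

Natural term of IL-59071:
  Base: filing + 21 years → 10 April 2036.
  Appellate Stay Credit: +59 days → 8 June 2036.
Expiry of referenced patent IL-590936:
  Base: filing + 21 years → 27 November 2035.
  Appellate Stay Credit: +644 days → 1 September 2037.
  Prosecution Delay Deduction: −365 days → 1 September 2036.
Terminal disclaimer: IL-59071 expires on the earlier of 8 June 2036 and 1 September 2036.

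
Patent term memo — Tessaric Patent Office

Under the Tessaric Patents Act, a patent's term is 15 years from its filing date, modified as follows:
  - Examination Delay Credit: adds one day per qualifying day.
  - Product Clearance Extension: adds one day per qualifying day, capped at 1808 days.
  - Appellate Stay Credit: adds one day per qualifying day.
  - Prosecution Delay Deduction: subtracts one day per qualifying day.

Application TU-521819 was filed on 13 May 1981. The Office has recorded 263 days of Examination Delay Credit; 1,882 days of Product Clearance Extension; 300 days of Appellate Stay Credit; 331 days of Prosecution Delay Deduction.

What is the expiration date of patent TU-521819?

2001-12-13

Base term: filing date + 15 years → 13 May 1996.
Examination Delay Credit: +263 days → 31 January 1997.
Product Clearance Extension: 1882 days claimed exceeds the 1808-day cap, so +1808 days → 13 January 2002.
Appellate Stay Credit: +300 days → 9 November 2002.
Prosecution Delay Deduction: −331 days → 13 December 2001.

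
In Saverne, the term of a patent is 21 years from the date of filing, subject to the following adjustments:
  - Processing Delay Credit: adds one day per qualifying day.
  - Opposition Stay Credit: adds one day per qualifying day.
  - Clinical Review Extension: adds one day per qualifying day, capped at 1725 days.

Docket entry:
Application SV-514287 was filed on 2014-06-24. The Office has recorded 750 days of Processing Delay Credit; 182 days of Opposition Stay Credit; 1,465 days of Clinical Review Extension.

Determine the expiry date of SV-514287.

January 15, 2042

Base term: filing date + 21 years → 24 June 2035.
Processing Delay Credit: +750 days → 13 July 2037.
Opposition Stay Credit: +182 days → 11 January 2038.
Clinical Review Extension: 1465 days (within the 1725-day cap) → +1465 days → 15 January 2042.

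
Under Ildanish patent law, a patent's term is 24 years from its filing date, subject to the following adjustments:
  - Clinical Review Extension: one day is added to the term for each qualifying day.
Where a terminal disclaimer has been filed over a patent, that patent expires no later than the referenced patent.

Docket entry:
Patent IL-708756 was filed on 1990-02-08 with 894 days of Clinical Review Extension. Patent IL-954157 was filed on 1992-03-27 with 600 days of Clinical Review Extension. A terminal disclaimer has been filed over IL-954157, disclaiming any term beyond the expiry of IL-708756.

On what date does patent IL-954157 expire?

2016-07-21

Natural term of IL-954157:
  Base: filing + 24 years → 27 March 2016.
  Clinical Review Extension: +600 days → 17 November 2017.
Expiry of referenced patent IL-708756:
  Base: filing + 24 years → 8 February 2014.
  Clinical Review Extension: +894 days → 21 July 2016.
Terminal disclaimer: IL-954157 expires on the earlier of 17 November 2017 and 21 July 2016.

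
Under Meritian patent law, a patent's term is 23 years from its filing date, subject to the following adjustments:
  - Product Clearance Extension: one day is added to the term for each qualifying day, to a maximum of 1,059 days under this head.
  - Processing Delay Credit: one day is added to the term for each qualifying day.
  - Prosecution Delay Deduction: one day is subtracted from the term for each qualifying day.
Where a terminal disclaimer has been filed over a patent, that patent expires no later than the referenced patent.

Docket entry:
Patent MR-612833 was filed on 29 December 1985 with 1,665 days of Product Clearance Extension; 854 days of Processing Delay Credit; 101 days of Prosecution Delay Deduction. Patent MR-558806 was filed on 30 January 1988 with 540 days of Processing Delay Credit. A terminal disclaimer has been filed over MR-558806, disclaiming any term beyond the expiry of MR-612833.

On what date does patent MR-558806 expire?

July 23, 2012

Natural term of MR-558806:
  Base: filing + 23 years → 30 January 2011.
  Processing Delay Credit: +540 days → 23 July 2012.
Expiry of referenced patent MR-612833:
  Base: filing + 23 years → 29 December 2008.
  Product Clearance Extension: 1665 days claimed exceeds the 1059-day cap, so +1059 days → 23 November 2011.
  Processing Delay Credit: +854 days → 26 March 2014.
  Prosecution Delay Deduction: −101 days → 15 December 2013.
Terminal disclaimer: MR-558806 expires on the earlier of 23 July 2012 and 15 December 2013.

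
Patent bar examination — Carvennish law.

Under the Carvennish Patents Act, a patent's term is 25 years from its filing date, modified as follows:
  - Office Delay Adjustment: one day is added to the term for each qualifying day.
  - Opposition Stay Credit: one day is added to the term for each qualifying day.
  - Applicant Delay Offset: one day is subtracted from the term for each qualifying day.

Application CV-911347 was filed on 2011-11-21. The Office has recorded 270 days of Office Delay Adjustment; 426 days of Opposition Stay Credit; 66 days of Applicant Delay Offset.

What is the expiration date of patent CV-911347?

Base term: filing date + 25 years → 21 November 2036.
Office Delay Adjustment: +270 days → 18 August 2037.
Opposition Stay Credit: +426 days → 18 October 2038.
Applicant Delay Offset: −66 days → 13 August 2038.

August 13, 2038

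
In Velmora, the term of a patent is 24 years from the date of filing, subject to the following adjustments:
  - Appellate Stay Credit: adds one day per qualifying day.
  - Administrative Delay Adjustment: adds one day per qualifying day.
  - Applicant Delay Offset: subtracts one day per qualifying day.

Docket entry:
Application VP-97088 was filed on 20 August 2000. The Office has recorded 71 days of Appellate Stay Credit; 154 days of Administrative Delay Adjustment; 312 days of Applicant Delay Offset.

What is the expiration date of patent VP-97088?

Base term: filing date + 24 years → 20 August 2024.
Appellate Stay Credit: +71 days → 30 October 2024.
Administrative Delay Adjustment: +154 days → 2 April 2025.
Applicant Delay Offset: −312 days → 25 May 2024.

May 25, 2024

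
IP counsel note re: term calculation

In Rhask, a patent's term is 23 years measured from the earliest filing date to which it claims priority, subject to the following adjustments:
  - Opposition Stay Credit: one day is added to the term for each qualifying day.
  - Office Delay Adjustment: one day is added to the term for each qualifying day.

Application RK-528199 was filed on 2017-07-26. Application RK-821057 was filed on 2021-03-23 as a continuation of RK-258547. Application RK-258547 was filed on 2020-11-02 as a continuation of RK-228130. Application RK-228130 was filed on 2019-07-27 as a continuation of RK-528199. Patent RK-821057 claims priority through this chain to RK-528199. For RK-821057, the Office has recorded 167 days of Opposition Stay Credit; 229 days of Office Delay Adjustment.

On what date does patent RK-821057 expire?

2041-08-26

Earliest priority filing: 26 July 2017.
Base term: 26 July 2017 + 23 years → 26 July 2040.
Opposition Stay Credit: +167 days → 9 January 2041.
Office Delay Adjustment: +229 days → 26 August 2041.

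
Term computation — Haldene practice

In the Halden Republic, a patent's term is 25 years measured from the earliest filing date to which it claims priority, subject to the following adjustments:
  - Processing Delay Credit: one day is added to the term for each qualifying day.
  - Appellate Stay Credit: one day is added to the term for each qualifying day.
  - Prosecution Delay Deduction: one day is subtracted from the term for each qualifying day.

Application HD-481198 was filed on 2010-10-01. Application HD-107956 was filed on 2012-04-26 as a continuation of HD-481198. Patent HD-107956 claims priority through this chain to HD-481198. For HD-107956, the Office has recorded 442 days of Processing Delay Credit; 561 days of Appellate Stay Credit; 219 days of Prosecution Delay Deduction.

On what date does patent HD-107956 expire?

Earliest priority filing: 1 October 2010.
Base term: 1 October 2010 + 25 years → 1 October 2035.
Processing Delay Credit: +442 days → 16 December 2036.
Appellate Stay Credit: +561 days → 30 June 2038.
Prosecution Delay Deduction: −219 days → 23 November 2037.

November 23, 2037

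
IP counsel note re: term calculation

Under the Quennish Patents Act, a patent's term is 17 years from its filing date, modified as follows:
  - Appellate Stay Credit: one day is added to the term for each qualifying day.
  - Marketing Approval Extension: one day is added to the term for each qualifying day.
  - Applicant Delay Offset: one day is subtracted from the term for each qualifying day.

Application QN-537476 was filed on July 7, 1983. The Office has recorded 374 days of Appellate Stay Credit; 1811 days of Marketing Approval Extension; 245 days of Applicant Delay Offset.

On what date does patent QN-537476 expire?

2005-10-29

Base term: filing date + 17 years → 7 July 2000.
Appellate Stay Credit: +374 days → 16 July 2001.
Marketing Approval Extension: +1811 days → 1 July 2006.
Applicant Delay Offset: −245 days → 29 October 2005.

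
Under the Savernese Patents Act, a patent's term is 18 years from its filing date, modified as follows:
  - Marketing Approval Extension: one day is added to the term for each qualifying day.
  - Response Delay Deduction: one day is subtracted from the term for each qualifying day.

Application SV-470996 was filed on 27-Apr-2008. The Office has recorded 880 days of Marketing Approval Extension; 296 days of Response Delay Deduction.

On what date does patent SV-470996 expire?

2027-12-02

Base term: filing date + 18 years → 27 April 2026.
Marketing Approval Extension: +880 days → 23 September 2028.
Response Delay Deduction: −296 days → 2 December 2027.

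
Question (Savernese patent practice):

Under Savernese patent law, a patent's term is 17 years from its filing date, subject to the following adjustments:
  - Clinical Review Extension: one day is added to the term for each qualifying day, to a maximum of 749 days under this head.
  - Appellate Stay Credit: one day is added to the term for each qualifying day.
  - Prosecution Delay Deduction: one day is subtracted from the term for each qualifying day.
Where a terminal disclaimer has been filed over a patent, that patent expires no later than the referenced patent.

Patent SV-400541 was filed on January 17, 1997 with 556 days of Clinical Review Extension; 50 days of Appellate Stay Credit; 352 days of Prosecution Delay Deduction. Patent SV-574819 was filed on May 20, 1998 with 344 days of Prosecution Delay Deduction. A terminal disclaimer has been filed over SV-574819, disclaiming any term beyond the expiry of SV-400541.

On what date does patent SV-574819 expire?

Natural term of SV-574819:
  Base: filing + 17 years → 20 May 2015.
  Prosecution Delay Deduction: −344 days → 10 June 2014.
Expiry of referenced patent SV-400541:
  Base: filing + 17 years → 17 January 2014.
  Clinical Review Extension: 556 days (within the 749-day cap) → +556 days → 27 July 2015.
  Appellate Stay Credit: +50 days → 15 September 2015.
  Prosecution Delay Deduction: −352 days → 28 September 2014.
Terminal disclaimer: SV-574819 expires on the earlier of 10 June 2014 and 28 September 2014.

2014-06-10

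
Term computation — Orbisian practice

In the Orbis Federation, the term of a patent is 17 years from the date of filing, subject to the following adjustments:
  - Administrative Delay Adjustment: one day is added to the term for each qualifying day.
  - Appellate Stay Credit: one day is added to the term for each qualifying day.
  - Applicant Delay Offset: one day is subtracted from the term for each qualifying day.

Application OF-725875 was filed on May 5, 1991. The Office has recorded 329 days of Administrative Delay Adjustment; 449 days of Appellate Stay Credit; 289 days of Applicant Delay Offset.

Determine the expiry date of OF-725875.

2009-09-06

Base term: filing date + 17 years → 5 May 2008.
Administrative Delay Adjustment: +329 days → 30 March 2009.
Appellate Stay Credit: +449 days → 22 June 2010.
Applicant Delay Offset: −289 days → 6 September 2009.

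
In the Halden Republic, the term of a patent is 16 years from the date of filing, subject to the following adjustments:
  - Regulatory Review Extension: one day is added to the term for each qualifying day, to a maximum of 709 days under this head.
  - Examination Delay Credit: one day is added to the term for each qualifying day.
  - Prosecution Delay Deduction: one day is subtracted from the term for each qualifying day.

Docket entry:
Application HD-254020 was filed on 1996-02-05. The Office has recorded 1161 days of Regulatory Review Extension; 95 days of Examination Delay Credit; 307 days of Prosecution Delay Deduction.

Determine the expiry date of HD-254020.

2013-06-16

Base term: filing date + 16 years → 5 February 2012.
Regulatory Review Extension: 1161 days claimed exceeds the 709-day cap, so +709 days → 14 January 2014.
Examination Delay Credit: +95 days → 19 April 2014.
Prosecution Delay Deduction: −307 days → 16 June 2013.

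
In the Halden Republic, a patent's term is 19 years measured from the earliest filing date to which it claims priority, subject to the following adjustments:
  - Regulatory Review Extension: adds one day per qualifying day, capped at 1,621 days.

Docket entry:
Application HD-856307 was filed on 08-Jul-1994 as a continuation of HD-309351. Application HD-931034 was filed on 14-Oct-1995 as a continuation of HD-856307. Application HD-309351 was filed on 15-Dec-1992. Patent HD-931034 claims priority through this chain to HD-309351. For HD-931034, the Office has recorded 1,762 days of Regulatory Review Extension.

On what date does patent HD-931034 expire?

2016-05-23

Earliest priority filing: 15 December 1992.
Base term: 15 December 1992 + 19 years → 15 December 2011.
Regulatory Review Extension: 1762 days claimed exceeds the 1621-day cap, so +1621 days → 23 May 2016.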